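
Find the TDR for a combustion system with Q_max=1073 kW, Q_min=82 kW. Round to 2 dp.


TDR = Q_max / Q_min
TDR = 1073 / 82 = 13.09


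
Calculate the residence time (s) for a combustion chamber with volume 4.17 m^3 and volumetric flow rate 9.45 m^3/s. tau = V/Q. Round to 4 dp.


tau = V / Q_flow
tau = 4.17 / 9.45 = 0.4413 s


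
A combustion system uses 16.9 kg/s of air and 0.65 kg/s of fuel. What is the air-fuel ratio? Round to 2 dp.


AFR = m_air / m_fuel
AFR = 16.9 / 0.65 = 26.00


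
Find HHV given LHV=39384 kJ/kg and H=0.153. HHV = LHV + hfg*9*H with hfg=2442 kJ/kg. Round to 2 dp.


HHV = LHV + hfg * 9 * H
Water addition = 2442 * 9 * 0.153 = 3362.634 kJ/kg
HHV = 39384 + 3362.634 = 42746.63 kJ/kg


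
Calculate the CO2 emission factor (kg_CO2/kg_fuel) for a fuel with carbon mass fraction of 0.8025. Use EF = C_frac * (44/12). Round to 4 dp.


EF = C_frac * (M_CO2 / M_C)
EF = 0.8025 * (44/12)
EF = 0.8025 * 3.666667 = 2.9425 kg_CO2/kg_fuel


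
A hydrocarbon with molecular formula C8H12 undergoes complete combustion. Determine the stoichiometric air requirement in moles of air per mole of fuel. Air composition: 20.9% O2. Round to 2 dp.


Balanced combustion: C8H12 + 11 O2 -> 8 CO2 + 6 H2O
O2 needed = C + H/4 = 8 + 12/4 = 11.00 moles
Air moles = O2 / 0.209 = 11.00 / 0.209 = 52.63 moles air


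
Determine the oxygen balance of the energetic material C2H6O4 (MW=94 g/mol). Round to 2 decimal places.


OB = -1600 * (2C + H/2 - O) / MW
Inner = 2*2 + 6/2 - 4 = 3.00
OB = -1600 * 3.00 / 94 = -51.06%


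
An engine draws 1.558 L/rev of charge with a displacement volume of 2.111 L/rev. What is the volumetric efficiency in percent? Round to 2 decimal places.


eta_v = (V_actual / V_disp) * 100
Ratio = 1.558 / 2.111 = 0.7380
eta_v = 0.7380 * 100 = 73.80%


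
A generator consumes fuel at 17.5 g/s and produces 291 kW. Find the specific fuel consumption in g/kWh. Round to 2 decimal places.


SFC = (mf / BP) * 3600
Rate = 17.5 / 291 = 0.060137 g/(s*kW)
SFC = 0.060137 * 3600 = 216.49 g/kWh


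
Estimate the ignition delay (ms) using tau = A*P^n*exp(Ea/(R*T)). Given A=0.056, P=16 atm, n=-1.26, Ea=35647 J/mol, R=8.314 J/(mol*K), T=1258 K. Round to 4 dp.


tau = A * P^n * exp(Ea/(R*T))
P^n = 16^(-1.26) = 0.03039547
Ea/(R*T) = 35647/(8.314*1258) = 3.408257
exp(Ea/(R*T)) = 30.212535
tau = 0.056 * 0.03039547 * 30.212535 = 0.0514 ms


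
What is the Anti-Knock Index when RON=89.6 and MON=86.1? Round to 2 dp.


AKI = (RON + MON) / 2
AKI = (89.6 + 86.1) / 2
AKI = 175.7 / 2 = 87.85


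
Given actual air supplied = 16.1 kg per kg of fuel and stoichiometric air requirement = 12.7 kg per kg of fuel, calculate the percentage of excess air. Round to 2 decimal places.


Excess air = actual - stoichiometric = 16.1 - 12.7 = 3.40 kg/kg fuel
Excess air % = (excess / stoich) * 100 = (3.40 / 12.7) * 100 = 26.77%


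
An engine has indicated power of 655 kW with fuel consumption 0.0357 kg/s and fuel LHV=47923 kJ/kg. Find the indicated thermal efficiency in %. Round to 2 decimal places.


eta_ith = (IP / (mf * LHV)) * 100
Denominator = 0.0357 * 47923 = 1710.8511 kW
eta_ith = (655 / 1710.8511) * 100 = 38.29%


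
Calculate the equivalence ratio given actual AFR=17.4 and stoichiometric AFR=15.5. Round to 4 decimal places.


phi = AFR_stoich / AFR_actual
phi = 15.5 / 17.4 = 0.8908


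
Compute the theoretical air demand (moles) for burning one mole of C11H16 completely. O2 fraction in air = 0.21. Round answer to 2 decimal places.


Balanced combustion: C11H16 + 15 O2 -> 11 CO2 + 8 H2O
O2 needed = C + H/4 = 11 + 16/4 = 15.00 moles
Air moles = O2 / 0.21 = 15.00 / 0.21 = 71.43 moles air


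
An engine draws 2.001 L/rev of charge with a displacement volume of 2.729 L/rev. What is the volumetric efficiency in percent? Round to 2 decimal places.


eta_v = (V_actual / V_disp) * 100
Ratio = 2.001 / 2.729 = 0.7332
eta_v = 0.7332 * 100 = 73.32%


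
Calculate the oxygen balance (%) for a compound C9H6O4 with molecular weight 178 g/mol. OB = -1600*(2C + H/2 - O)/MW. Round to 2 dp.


OB = -1600 * (2C + H/2 - O) / MW
Inner = 2*9 + 6/2 - 4 = 17.00
OB = -1600 * 17.00 / 178 = -152.81%


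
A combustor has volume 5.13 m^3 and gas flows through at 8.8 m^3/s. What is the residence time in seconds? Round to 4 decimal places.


tau = V / Q_flow
tau = 5.13 / 8.8 = 0.5830 s


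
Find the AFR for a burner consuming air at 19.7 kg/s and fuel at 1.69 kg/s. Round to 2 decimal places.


AFR = m_air / m_fuel
AFR = 19.7 / 1.69 = 11.66


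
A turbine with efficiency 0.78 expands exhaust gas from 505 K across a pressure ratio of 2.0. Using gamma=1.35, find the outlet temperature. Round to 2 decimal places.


T_out = T_in * (1 - eta * (1 - PR^(-(gamma-1)/gamma)))
Exponent = -(1.35-1)/1.35 = -0.25925926
PR^exp = 2.0^(-0.25925926) = 0.83551680
Factor = 1 - 0.78*(1 - 0.83551680) = 0.87170310
T_out = 505 * 0.87170310 = 440.21 K


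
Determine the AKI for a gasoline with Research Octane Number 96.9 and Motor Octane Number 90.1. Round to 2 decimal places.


AKI = (RON + MON) / 2
AKI = (96.9 + 90.1) / 2
AKI = 187.0 / 2 = 93.50


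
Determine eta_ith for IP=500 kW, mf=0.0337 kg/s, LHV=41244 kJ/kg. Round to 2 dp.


eta_ith = (IP / (mf * LHV)) * 100
Denominator = 0.0337 * 41244 = 1389.9228 kW
eta_ith = (500 / 1389.9228) * 100 = 35.97%


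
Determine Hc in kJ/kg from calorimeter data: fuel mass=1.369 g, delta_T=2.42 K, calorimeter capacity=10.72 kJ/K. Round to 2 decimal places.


Hc = C_cal * delta_T / m_fuel
Q_released = 10.72 * 2.42 = 25.9424 kJ
m_fuel = 1.369 g = 1.369/1000 kg = 0.001369 kg
Hc = 25.9424 / 0.001369 = 18949.89 kJ/kg


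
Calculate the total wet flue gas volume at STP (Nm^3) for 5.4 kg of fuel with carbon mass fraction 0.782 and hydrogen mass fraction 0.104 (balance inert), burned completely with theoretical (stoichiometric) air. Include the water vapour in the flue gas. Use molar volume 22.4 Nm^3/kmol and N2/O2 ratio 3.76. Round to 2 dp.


Per kg fuel: CO2 = (C/12 kmol)*22.4 = (0.782/12)*22.4 = 1.45973 Nm^3
Per kg fuel: H2O = (H/2 kmol)*22.4 = (0.104/2)*22.4 = 1.16480 Nm^3
O2 needed per kg fuel = C/12 + H/4 = 0.782/12 + 0.104/4 = 0.09116667 kmol
Per kg fuel: N2 = O2*3.76*22.4 = 0.09116667*3.76*22.4 = 7.67842 Nm^3
Total per kg = 1.45973 + 1.16480 + 7.67842 = 10.30295 Nm^3
Total = 10.30295 * 5.4 = 55.64 Nm^3


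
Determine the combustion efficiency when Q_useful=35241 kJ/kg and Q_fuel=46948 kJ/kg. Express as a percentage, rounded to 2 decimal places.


Efficiency = (Q_useful / Q_fuel) * 100
Efficiency = (35241 / 46948) * 100
Efficiency = 0.7506 * 100 = 75.06%


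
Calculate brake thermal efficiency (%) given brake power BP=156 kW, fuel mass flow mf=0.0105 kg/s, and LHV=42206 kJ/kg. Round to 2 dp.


eta_BTE = (BP / (mf * LHV)) * 100
Denominator = 0.0105 * 42206 = 443.1630 kW
eta_BTE = (156 / 443.1630) * 100 = 35.20%


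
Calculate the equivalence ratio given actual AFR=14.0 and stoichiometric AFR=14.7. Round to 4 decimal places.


phi = AFR_stoich / AFR_actual
phi = 14.7 / 14.0 = 1.0500


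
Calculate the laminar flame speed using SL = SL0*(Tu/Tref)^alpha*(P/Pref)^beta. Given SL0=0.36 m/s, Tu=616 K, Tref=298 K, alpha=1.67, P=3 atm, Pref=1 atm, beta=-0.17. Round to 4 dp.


SL = SL0 * (Tu/Tref)^alpha * (P/Pref)^beta
T ratio = 616/298 = 2.06711409
(T ratio)^alpha = 2.06711409^1.67 = 3.362472
(P/Pref)^beta = 3^(-0.17) = 0.829639
SL = 0.36 * 3.362472 * 0.829639 = 1.0043 m/s


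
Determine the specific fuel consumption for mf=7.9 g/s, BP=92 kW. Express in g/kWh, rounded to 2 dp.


SFC = (mf / BP) * 3600
Rate = 7.9 / 92 = 0.085870 g/(s*kW)
SFC = 0.085870 * 3600 = 309.13 g/kWh


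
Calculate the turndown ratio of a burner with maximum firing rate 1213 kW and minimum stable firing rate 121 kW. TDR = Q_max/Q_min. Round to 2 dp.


TDR = Q_max / Q_min
TDR = 1213 / 121 = 10.02


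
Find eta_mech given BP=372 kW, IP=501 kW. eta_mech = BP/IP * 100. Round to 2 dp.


eta_mech = (BP / IP) * 100
Ratio = 372 / 501 = 0.7425
eta_mech = 0.7425 * 100 = 74.25%


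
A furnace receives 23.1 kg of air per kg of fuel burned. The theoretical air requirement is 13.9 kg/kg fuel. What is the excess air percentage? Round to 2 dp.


Excess air = actual - stoichiometric = 23.1 - 13.9 = 9.20 kg/kg fuel
Excess air % = (excess / stoich) * 100 = (9.20 / 13.9) * 100 = 66.19%


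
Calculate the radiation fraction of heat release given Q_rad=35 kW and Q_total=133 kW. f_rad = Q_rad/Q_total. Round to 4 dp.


f_rad = Q_rad / Q_total
f_rad = 35 / 133 = 0.2632


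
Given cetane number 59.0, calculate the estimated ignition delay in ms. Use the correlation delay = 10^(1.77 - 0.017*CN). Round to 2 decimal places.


delay = 10^(1.77 - 0.017*CN)
Exponent = 1.77 - 0.017*59.0 = 0.7670
delay = 10^0.7670 = 5.85 ms


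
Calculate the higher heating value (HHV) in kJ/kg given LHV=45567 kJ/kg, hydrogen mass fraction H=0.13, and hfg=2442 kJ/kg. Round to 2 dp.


HHV = LHV + hfg * 9 * H
Water addition = 2442 * 9 * 0.13 = 2857.140 kJ/kg
HHV = 45567 + 2857.140 = 48424.14 kJ/kg


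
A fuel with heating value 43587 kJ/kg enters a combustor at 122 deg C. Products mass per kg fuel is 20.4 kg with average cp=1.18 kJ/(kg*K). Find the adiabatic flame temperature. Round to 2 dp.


T_ad = T_in + Hc / (m_p * cp)
Denominator = 20.4 * 1.18 = 24.0720
Temperature rise = 43587 / 24.0720 = 1810.69 K
T_ad = 122 + 1810.69 = 1932.69 deg C


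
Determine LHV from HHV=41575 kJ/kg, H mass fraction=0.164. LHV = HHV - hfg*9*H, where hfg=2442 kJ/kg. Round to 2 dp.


LHV = HHV - hfg * 9 * H
Water correction = 2442 * 9 * 0.164 = 3604.392 kJ/kg
LHV = 41575 - 3604.392 = 37970.61 kJ/kg


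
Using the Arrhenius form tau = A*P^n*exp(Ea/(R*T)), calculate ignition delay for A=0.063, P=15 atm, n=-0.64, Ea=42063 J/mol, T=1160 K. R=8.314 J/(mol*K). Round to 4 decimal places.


tau = A * P^n * exp(Ea/(R*T))
P^n = 15^(-0.64) = 0.17672647
Ea/(R*T) = 42063/(8.314*1160) = 4.361463
exp(Ea/(R*T)) = 78.371742
tau = 0.063 * 0.17672647 * 78.371742 = 0.8726 ms


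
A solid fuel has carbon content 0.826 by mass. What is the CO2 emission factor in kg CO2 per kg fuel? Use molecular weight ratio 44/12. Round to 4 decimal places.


EF = C_frac * (M_CO2 / M_C)
EF = 0.826 * (44/12)
EF = 0.826 * 3.666667 = 3.0287 kg_CO2/kg_fuel


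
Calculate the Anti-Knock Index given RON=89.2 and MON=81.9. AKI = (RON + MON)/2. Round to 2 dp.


AKI = (RON + MON) / 2
AKI = (89.2 + 81.9) / 2
AKI = 171.1 / 2 = 85.55


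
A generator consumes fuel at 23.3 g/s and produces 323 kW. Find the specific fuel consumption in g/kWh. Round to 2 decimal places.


SFC = (mf / BP) * 3600
Rate = 23.3 / 323 = 0.072136 g/(s*kW)
SFC = 0.072136 * 3600 = 259.69 g/kWh


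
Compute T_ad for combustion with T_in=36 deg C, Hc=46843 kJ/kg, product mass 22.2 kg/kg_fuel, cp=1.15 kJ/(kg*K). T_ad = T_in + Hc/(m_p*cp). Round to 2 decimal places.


T_ad = T_in + Hc / (m_p * cp)
Denominator = 22.2 * 1.15 = 25.5300
Temperature rise = 46843 / 25.5300 = 1834.82 K
T_ad = 36 + 1834.82 = 1870.82 deg C


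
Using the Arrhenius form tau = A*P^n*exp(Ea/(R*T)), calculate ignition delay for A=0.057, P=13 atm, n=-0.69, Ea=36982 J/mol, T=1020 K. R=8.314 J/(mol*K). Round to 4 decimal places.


tau = A * P^n * exp(Ea/(R*T))
P^n = 13^(-0.69) = 0.17036449
Ea/(R*T) = 36982/(8.314*1020) = 4.360941
exp(Ea/(R*T)) = 78.330802
tau = 0.057 * 0.17036449 * 78.330802 = 0.7607 ms


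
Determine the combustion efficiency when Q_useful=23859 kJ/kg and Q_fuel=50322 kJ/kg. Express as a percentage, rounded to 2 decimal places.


Efficiency = (Q_useful / Q_fuel) * 100
Efficiency = (23859 / 50322) * 100
Efficiency = 0.4741 * 100 = 47.41%


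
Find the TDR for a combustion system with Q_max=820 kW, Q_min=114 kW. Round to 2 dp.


TDR = Q_max / Q_min
TDR = 820 / 114 = 7.19


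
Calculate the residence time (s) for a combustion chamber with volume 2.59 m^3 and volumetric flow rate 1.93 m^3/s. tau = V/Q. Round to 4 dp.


tau = V / Q_flow
tau = 2.59 / 1.93 = 1.3420 s


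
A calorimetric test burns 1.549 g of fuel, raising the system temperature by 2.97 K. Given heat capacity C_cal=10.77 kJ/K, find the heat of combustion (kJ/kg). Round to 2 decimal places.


Hc = C_cal * delta_T / m_fuel
Q_released = 10.77 * 2.97 = 31.9869 kJ
m_fuel = 1.549 g = 1.549/1000 kg = 0.001549 kg
Hc = 31.9869 / 0.001549 = 20650.03 kJ/kg


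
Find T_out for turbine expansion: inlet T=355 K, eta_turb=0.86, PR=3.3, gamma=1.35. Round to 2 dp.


T_out = T_in * (1 - eta * (1 - PR^(-(gamma-1)/gamma)))
Exponent = -(1.35-1)/1.35 = -0.25925926
PR^exp = 3.3^(-0.25925926) = 0.73378775
Factor = 1 - 0.86*(1 - 0.73378775) = 0.77105747
T_out = 355 * 0.77105747 = 273.73 K


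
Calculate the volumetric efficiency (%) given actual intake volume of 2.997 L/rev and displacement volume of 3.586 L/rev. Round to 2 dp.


eta_v = (V_actual / V_disp) * 100
Ratio = 2.997 / 3.586 = 0.8358
eta_v = 0.8358 * 100 = 83.58%


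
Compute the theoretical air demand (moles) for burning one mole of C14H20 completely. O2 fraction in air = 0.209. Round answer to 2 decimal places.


Balanced combustion: C14H20 + 19 O2 -> 14 CO2 + 10 H2O
O2 needed = C + H/4 = 14 + 20/4 = 19.00 moles
Air moles = O2 / 0.209 = 19.00 / 0.209 = 90.91 moles air


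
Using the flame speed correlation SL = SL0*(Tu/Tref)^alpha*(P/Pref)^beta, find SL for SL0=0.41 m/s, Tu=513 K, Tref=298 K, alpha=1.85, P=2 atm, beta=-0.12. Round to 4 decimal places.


SL = SL0 * (Tu/Tref)^alpha * (P/Pref)^beta
T ratio = 513/298 = 1.72147651
(T ratio)^alpha = 1.72147651^1.85 = 2.731600
(P/Pref)^beta = 2^(-0.12) = 0.920188
SL = 0.41 * 2.731600 * 0.920188 = 1.0306 m/s


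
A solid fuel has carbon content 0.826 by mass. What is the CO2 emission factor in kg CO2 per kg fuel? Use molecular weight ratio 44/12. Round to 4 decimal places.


EF = C_frac * (M_CO2 / M_C)
EF = 0.826 * (44/12)
EF = 0.826 * 3.666667 = 3.0287 kg_CO2/kg_fuel


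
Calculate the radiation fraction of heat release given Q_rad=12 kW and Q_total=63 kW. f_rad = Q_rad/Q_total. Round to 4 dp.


f_rad = Q_rad / Q_total
f_rad = 12 / 63 = 0.1905


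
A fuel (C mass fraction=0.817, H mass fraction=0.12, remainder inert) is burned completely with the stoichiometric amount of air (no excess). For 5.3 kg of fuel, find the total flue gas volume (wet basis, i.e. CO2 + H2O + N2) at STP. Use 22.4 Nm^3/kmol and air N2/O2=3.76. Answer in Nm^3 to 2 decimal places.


Per kg fuel: CO2 = (C/12 kmol)*22.4 = (0.817/12)*22.4 = 1.52507 Nm^3
Per kg fuel: H2O = (H/2 kmol)*22.4 = (0.12/2)*22.4 = 1.34400 Nm^3
O2 needed per kg fuel = C/12 + H/4 = 0.817/12 + 0.12/4 = 0.09808333 kmol
Per kg fuel: N2 = O2*3.76*22.4 = 0.09808333*3.76*22.4 = 8.26097 Nm^3
Total per kg = 1.52507 + 1.34400 + 8.26097 = 11.13004 Nm^3
Total = 11.13004 * 5.3 = 58.99 Nm^3


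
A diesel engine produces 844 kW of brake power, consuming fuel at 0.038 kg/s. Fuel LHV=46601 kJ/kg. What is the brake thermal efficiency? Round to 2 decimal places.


eta_BTE = (BP / (mf * LHV)) * 100
Denominator = 0.038 * 46601 = 1770.8380 kW
eta_BTE = (844 / 1770.8380) * 100 = 47.66%


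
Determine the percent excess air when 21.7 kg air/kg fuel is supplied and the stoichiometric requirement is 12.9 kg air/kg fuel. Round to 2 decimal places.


Excess air = actual - stoichiometric = 21.7 - 12.9 = 8.80 kg/kg fuel
Excess air % = (excess / stoich) * 100 = (8.80 / 12.9) * 100 = 68.22%


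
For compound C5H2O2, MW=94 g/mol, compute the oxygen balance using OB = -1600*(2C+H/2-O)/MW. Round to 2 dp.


OB = -1600 * (2C + H/2 - O) / MW
Inner = 2*5 + 2/2 - 2 = 9.00
OB = -1600 * 9.00 / 94 = -153.19%


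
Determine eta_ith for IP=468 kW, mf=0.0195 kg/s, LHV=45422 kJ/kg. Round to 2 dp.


eta_ith = (IP / (mf * LHV)) * 100
Denominator = 0.0195 * 45422 = 885.7290 kW
eta_ith = (468 / 885.7290) * 100 = 52.84%


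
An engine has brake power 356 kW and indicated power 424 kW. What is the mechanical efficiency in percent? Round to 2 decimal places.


eta_mech = (BP / IP) * 100
Ratio = 356 / 424 = 0.8396
eta_mech = 0.8396 * 100 = 83.96%


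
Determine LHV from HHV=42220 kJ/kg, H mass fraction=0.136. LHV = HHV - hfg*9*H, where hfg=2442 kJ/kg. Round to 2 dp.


LHV = HHV - hfg * 9 * H
Water correction = 2442 * 9 * 0.136 = 2989.008 kJ/kg
LHV = 42220 - 2989.008 = 39230.99 kJ/kg


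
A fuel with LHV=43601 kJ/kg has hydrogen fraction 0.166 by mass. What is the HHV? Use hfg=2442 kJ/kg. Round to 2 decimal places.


HHV = LHV + hfg * 9 * H
Water addition = 2442 * 9 * 0.166 = 3648.348 kJ/kg
HHV = 43601 + 3648.348 = 47249.35 kJ/kg


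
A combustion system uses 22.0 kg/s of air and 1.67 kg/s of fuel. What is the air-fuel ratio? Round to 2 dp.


AFR = m_air / m_fuel
AFR = 22.0 / 1.67 = 13.17


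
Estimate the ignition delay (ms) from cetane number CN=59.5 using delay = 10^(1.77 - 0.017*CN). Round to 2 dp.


delay = 10^(1.77 - 0.017*CN)
Exponent = 1.77 - 0.017*59.5 = 0.7585
delay = 10^0.7585 = 5.73 ms


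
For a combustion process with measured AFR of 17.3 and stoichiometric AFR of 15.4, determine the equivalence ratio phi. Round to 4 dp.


phi = AFR_stoich / AFR_actual
phi = 15.4 / 17.3 = 0.8902


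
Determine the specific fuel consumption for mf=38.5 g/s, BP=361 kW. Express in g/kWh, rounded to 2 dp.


SFC = (mf / BP) * 3600
Rate = 38.5 / 361 = 0.106648 g/(s*kW)
SFC = 0.106648 * 3600 = 383.93 g/kWh


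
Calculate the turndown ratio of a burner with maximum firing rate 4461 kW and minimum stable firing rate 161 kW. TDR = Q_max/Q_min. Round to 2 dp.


TDR = Q_max / Q_min
TDR = 4461 / 161 = 27.71


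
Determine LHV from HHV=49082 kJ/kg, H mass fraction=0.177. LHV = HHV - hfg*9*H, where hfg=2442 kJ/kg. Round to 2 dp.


LHV = HHV - hfg * 9 * H
Water correction = 2442 * 9 * 0.177 = 3890.106 kJ/kg
LHV = 49082 - 3890.106 = 45191.89 kJ/kg


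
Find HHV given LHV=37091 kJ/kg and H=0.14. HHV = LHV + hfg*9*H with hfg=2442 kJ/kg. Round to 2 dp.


HHV = LHV + hfg * 9 * H
Water addition = 2442 * 9 * 0.14 = 3076.920 kJ/kg
HHV = 37091 + 3076.920 = 40167.92 kJ/kg


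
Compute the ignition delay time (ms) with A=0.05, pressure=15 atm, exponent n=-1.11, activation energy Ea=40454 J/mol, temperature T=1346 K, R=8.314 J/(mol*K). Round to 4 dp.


tau = A * P^n * exp(Ea/(R*T))
P^n = 15^(-1.11) = 0.04949242
Ea/(R*T) = 40454/(8.314*1346) = 3.614984
exp(Ea/(R*T)) = 37.150755
tau = 0.05 * 0.04949242 * 37.150755 = 0.0919 ms


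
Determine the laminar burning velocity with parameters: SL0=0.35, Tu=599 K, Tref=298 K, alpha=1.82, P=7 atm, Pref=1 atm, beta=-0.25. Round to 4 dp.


SL = SL0 * (Tu/Tref)^alpha * (P/Pref)^beta
T ratio = 599/298 = 2.01006711
(T ratio)^alpha = 2.01006711^1.82 = 3.563225
(P/Pref)^beta = 7^(-0.25) = 0.614788
SL = 0.35 * 3.563225 * 0.614788 = 0.7667 m/s


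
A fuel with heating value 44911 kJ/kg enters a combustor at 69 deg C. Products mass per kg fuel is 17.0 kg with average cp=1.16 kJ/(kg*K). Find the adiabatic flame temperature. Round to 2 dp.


T_ad = T_in + Hc / (m_p * cp)
Denominator = 17.0 * 1.16 = 19.7200
Temperature rise = 44911 / 19.7200 = 2277.43 K
T_ad = 69 + 2277.43 = 2346.43 deg C


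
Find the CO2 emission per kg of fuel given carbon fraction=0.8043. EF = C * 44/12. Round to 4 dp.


EF = C_frac * (M_CO2 / M_C)
EF = 0.8043 * (44/12)
EF = 0.8043 * 3.666667 = 2.9491 kg_CO2/kg_fuel


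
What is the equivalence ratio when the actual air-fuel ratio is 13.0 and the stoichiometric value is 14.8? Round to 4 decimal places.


phi = AFR_stoich / AFR_actual
phi = 14.8 / 13.0 = 1.1385


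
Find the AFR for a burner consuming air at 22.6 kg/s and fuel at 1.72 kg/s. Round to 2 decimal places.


AFR = m_air / m_fuel
AFR = 22.6 / 1.72 = 13.14


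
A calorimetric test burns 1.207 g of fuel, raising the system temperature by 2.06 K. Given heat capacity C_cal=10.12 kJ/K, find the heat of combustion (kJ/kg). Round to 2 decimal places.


Hc = C_cal * delta_T / m_fuel
Q_released = 10.12 * 2.06 = 20.8472 kJ
m_fuel = 1.207 g = 1.207/1000 kg = 0.001207 kg
Hc = 20.8472 / 0.001207 = 17271.91 kJ/kg


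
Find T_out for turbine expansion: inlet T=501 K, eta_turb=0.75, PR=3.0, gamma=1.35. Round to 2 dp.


T_out = T_in * (1 - eta * (1 - PR^(-(gamma-1)/gamma)))
Exponent = -(1.35-1)/1.35 = -0.25925926
PR^exp = 3.0^(-0.25925926) = 0.75214556
Factor = 1 - 0.75*(1 - 0.75214556) = 0.81410917
T_out = 501 * 0.81410917 = 407.87 K


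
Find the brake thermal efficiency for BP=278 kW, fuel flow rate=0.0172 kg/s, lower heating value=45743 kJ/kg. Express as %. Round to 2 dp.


eta_BTE = (BP / (mf * LHV)) * 100
Denominator = 0.0172 * 45743 = 786.7796 kW
eta_BTE = (278 / 786.7796) * 100 = 35.33%


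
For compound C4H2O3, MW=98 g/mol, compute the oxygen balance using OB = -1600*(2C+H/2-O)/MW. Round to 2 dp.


OB = -1600 * (2C + H/2 - O) / MW
Inner = 2*4 + 2/2 - 3 = 6.00
OB = -1600 * 6.00 / 98 = -97.96%


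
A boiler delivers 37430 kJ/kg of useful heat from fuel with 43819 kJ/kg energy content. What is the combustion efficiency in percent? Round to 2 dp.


Efficiency = (Q_useful / Q_fuel) * 100
Efficiency = (37430 / 43819) * 100
Efficiency = 0.8542 * 100 = 85.42%


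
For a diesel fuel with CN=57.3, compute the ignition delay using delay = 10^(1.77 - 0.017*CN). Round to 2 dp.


delay = 10^(1.77 - 0.017*CN)
Exponent = 1.77 - 0.017*57.3 = 0.7959
delay = 10^0.7959 = 6.25 ms


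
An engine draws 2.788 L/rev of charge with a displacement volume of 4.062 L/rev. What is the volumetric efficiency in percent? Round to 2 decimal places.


eta_v = (V_actual / V_disp) * 100
Ratio = 2.788 / 4.062 = 0.6864
eta_v = 0.6864 * 100 = 68.64%


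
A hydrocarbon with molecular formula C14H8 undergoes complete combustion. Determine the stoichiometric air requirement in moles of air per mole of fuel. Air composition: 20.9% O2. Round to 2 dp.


Balanced combustion: C14H8 + 16 O2 -> 14 CO2 + 4 H2O
O2 needed = C + H/4 = 14 + 8/4 = 16.00 moles
Air moles = O2 / 0.209 = 16.00 / 0.209 = 76.56 moles air


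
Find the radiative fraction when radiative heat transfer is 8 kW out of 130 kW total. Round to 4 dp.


f_rad = Q_rad / Q_total
f_rad = 8 / 130 = 0.0615


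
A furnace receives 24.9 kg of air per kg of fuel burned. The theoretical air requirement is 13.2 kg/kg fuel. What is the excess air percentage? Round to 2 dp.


Excess air = actual - stoichiometric = 24.9 - 13.2 = 11.70 kg/kg fuel
Excess air % = (excess / stoich) * 100 = (11.70 / 13.2) * 100 = 88.64%


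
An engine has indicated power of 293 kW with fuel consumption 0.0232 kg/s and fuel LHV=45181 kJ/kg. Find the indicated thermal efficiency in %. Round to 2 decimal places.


eta_ith = (IP / (mf * LHV)) * 100
Denominator = 0.0232 * 45181 = 1048.1992 kW
eta_ith = (293 / 1048.1992) * 100 = 27.95%


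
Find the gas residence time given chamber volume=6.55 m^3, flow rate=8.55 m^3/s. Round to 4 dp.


tau = V / Q_flow
tau = 6.55 / 8.55 = 0.7661 s


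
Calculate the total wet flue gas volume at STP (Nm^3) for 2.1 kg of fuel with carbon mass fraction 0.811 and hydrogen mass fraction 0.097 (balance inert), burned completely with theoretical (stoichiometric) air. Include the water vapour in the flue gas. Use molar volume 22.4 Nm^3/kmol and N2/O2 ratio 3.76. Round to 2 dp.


Per kg fuel: CO2 = (C/12 kmol)*22.4 = (0.811/12)*22.4 = 1.51387 Nm^3
Per kg fuel: H2O = (H/2 kmol)*22.4 = (0.097/2)*22.4 = 1.08640 Nm^3
O2 needed per kg fuel = C/12 + H/4 = 0.811/12 + 0.097/4 = 0.09183333 kmol
Per kg fuel: N2 = O2*3.76*22.4 = 0.09183333*3.76*22.4 = 7.73457 Nm^3
Total per kg = 1.51387 + 1.08640 + 7.73457 = 10.33484 Nm^3
Total = 10.33484 * 2.1 = 21.70 Nm^3


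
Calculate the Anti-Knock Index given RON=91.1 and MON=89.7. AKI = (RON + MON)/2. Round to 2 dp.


AKI = (RON + MON) / 2
AKI = (91.1 + 89.7) / 2
AKI = 180.8 / 2 = 90.40


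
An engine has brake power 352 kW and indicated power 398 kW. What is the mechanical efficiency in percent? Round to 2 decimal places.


eta_mech = (BP / IP) * 100
Ratio = 352 / 398 = 0.8844
eta_mech = 0.8844 * 100 = 88.44%


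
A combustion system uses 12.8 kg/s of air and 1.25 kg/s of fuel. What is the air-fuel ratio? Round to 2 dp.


AFR = m_air / m_fuel
AFR = 12.8 / 1.25 = 10.24


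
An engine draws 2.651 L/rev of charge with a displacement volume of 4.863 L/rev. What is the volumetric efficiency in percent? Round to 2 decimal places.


eta_v = (V_actual / V_disp) * 100
Ratio = 2.651 / 4.863 = 0.5451
eta_v = 0.5451 * 100 = 54.51%


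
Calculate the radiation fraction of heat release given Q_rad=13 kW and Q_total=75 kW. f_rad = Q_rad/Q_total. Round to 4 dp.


f_rad = Q_rad / Q_total
f_rad = 13 / 75 = 0.1733


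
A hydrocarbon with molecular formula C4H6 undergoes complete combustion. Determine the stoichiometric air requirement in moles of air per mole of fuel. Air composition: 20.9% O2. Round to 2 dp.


Balanced combustion: C4H6 + 5.5 O2 -> 4 CO2 + 3 H2O
O2 needed = C + H/4 = 4 + 6/4 = 5.50 moles
Air moles = O2 / 0.209 = 5.50 / 0.209 = 26.32 moles air


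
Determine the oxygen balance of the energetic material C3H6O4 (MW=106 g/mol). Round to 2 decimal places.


OB = -1600 * (2C + H/2 - O) / MW
Inner = 2*3 + 6/2 - 4 = 5.00
OB = -1600 * 5.00 / 106 = -75.47%


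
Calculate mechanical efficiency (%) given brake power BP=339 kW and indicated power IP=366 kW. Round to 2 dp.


eta_mech = (BP / IP) * 100
Ratio = 339 / 366 = 0.9262
eta_mech = 0.9262 * 100 = 92.62%


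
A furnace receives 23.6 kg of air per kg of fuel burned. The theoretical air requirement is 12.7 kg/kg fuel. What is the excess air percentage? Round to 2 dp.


Excess air = actual - stoichiometric = 23.6 - 12.7 = 10.90 kg/kg fuel
Excess air % = (excess / stoich) * 100 = (10.90 / 12.7) * 100 = 85.83%


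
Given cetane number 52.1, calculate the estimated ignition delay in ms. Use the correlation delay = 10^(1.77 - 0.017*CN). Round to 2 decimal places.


delay = 10^(1.77 - 0.017*CN)
Exponent = 1.77 - 0.017*52.1 = 0.8843
delay = 10^0.8843 = 7.66 ms


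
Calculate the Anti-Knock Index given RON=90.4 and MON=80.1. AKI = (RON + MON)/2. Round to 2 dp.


AKI = (RON + MON) / 2
AKI = (90.4 + 80.1) / 2
AKI = 170.5 / 2 = 85.25


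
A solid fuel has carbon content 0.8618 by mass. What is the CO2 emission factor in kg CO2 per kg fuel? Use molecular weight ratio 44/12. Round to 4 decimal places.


EF = C_frac * (M_CO2 / M_C)
EF = 0.8618 * (44/12)
EF = 0.8618 * 3.666667 = 3.1599 kg_CO2/kg_fuel


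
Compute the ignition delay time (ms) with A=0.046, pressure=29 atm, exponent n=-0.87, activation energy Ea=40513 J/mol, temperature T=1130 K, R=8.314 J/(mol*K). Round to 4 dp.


tau = A * P^n * exp(Ea/(R*T))
P^n = 29^(-0.87) = 0.05342121
Ea/(R*T) = 40513/(8.314*1130) = 4.312270
exp(Ea/(R*T)) = 74.609657
tau = 0.046 * 0.05342121 * 74.609657 = 0.1833 ms


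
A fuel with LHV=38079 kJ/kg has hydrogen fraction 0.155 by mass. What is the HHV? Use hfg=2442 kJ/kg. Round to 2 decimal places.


HHV = LHV + hfg * 9 * H
Water addition = 2442 * 9 * 0.155 = 3406.590 kJ/kg
HHV = 38079 + 3406.590 = 41485.59 kJ/kg


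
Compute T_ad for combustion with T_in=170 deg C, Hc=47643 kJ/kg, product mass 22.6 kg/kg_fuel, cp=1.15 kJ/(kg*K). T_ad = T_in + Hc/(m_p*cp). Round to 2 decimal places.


T_ad = T_in + Hc / (m_p * cp)
Denominator = 22.6 * 1.15 = 25.9900
Temperature rise = 47643 / 25.9900 = 1833.13 K
T_ad = 170 + 1833.13 = 2003.13 deg C


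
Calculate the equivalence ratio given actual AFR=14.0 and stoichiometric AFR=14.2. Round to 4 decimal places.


phi = AFR_stoich / AFR_actual
phi = 14.2 / 14.0 = 1.0143


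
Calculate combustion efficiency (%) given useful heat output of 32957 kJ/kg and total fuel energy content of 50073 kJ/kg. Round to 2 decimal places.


Efficiency = (Q_useful / Q_fuel) * 100
Efficiency = (32957 / 50073) * 100
Efficiency = 0.6582 * 100 = 65.82%


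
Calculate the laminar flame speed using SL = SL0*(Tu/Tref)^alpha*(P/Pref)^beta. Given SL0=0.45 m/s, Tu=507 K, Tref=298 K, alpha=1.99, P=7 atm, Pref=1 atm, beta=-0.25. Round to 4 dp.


SL = SL0 * (Tu/Tref)^alpha * (P/Pref)^beta
T ratio = 507/298 = 1.70134228
(T ratio)^alpha = 1.70134228^1.99 = 2.879224
(P/Pref)^beta = 7^(-0.25) = 0.614788
SL = 0.45 * 2.879224 * 0.614788 = 0.7966 m/s


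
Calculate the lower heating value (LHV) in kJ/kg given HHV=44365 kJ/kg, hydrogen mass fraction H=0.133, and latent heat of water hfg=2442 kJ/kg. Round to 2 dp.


LHV = HHV - hfg * 9 * H
Water correction = 2442 * 9 * 0.133 = 2923.074 kJ/kg
LHV = 44365 - 2923.074 = 41441.93 kJ/kg


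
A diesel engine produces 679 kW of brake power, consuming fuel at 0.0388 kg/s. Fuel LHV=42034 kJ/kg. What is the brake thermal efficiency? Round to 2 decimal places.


eta_BTE = (BP / (mf * LHV)) * 100
Denominator = 0.0388 * 42034 = 1630.9192 kW
eta_BTE = (679 / 1630.9192) * 100 = 41.63%


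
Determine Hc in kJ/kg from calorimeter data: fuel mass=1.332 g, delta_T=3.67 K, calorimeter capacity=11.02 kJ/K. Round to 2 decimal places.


Hc = C_cal * delta_T / m_fuel
Q_released = 11.02 * 3.67 = 40.4434 kJ
m_fuel = 1.332 g = 1.332/1000 kg = 0.001332 kg
Hc = 40.4434 / 0.001332 = 30362.91 kJ/kg


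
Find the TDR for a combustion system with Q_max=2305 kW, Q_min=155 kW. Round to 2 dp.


TDR = Q_max / Q_min
TDR = 2305 / 155 = 14.87


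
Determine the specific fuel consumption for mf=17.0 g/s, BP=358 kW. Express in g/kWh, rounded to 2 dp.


SFC = (mf / BP) * 3600
Rate = 17.0 / 358 = 0.047486 g/(s*kW)
SFC = 0.047486 * 3600 = 170.95 g/kWh


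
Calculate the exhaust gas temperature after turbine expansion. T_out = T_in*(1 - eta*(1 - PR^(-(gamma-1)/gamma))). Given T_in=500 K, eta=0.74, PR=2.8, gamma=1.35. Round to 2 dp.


T_out = T_in * (1 - eta * (1 - PR^(-(gamma-1)/gamma)))
Exponent = -(1.35-1)/1.35 = -0.25925926
PR^exp = 2.8^(-0.25925926) = 0.76572026
Factor = 1 - 0.74*(1 - 0.76572026) = 0.82663299
T_out = 500 * 0.82663299 = 413.32 K


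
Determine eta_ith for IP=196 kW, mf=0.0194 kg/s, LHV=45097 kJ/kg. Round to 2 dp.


eta_ith = (IP / (mf * LHV)) * 100
Denominator = 0.0194 * 45097 = 874.8818 kW
eta_ith = (196 / 874.8818) * 100 = 22.40%


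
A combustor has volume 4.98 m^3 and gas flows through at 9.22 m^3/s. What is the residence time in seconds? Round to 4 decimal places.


tau = V / Q_flow
tau = 4.98 / 9.22 = 0.5401 s


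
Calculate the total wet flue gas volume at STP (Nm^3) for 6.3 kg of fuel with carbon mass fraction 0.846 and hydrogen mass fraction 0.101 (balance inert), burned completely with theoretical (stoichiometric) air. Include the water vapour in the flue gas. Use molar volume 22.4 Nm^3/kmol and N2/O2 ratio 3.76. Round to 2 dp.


Per kg fuel: CO2 = (C/12 kmol)*22.4 = (0.846/12)*22.4 = 1.57920 Nm^3
Per kg fuel: H2O = (H/2 kmol)*22.4 = (0.101/2)*22.4 = 1.13120 Nm^3
O2 needed per kg fuel = C/12 + H/4 = 0.846/12 + 0.101/4 = 0.09575000 kmol
Per kg fuel: N2 = O2*3.76*22.4 = 0.09575000*3.76*22.4 = 8.06445 Nm^3
Total per kg = 1.57920 + 1.13120 + 8.06445 = 10.77485 Nm^3
Total = 10.77485 * 6.3 = 67.88 Nm^3


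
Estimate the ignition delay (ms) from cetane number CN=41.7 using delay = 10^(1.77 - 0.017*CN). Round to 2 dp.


delay = 10^(1.77 - 0.017*CN)
Exponent = 1.77 - 0.017*41.7 = 1.0611
delay = 10^1.0611 = 11.51 ms


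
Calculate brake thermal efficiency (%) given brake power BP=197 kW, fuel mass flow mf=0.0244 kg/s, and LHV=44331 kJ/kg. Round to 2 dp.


eta_BTE = (BP / (mf * LHV)) * 100
Denominator = 0.0244 * 44331 = 1081.6764 kW
eta_BTE = (197 / 1081.6764) * 100 = 18.21%


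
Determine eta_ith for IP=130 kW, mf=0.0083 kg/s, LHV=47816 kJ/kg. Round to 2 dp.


eta_ith = (IP / (mf * LHV)) * 100
Denominator = 0.0083 * 47816 = 396.8728 kW
eta_ith = (130 / 396.8728) * 100 = 32.76%


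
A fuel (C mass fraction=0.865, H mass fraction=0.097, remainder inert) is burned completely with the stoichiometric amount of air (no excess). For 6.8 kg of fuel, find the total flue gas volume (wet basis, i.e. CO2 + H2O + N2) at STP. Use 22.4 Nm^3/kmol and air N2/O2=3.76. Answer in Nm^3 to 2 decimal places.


Per kg fuel: CO2 = (C/12 kmol)*22.4 = (0.865/12)*22.4 = 1.61467 Nm^3
Per kg fuel: H2O = (H/2 kmol)*22.4 = (0.097/2)*22.4 = 1.08640 Nm^3
O2 needed per kg fuel = C/12 + H/4 = 0.865/12 + 0.097/4 = 0.09633333 kmol
Per kg fuel: N2 = O2*3.76*22.4 = 0.09633333*3.76*22.4 = 8.11358 Nm^3
Total per kg = 1.61467 + 1.08640 + 8.11358 = 10.81465 Nm^3
Total = 10.81465 * 6.8 = 73.54 Nm^3


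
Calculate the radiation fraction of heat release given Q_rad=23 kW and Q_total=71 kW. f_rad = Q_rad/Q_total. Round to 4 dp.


f_rad = Q_rad / Q_total
f_rad = 23 / 71 = 0.3239


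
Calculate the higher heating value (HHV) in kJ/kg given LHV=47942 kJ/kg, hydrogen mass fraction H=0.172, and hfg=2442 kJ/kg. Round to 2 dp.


HHV = LHV + hfg * 9 * H
Water addition = 2442 * 9 * 0.172 = 3780.216 kJ/kg
HHV = 47942 + 3780.216 = 51722.22 kJ/kg


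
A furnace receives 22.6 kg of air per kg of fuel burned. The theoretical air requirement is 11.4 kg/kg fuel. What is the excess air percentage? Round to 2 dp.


Excess air = actual - stoichiometric = 22.6 - 11.4 = 11.20 kg/kg fuel
Excess air % = (excess / stoich) * 100 = (11.20 / 11.4) * 100 = 98.25%


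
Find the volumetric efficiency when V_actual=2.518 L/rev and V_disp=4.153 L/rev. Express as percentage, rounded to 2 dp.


eta_v = (V_actual / V_disp) * 100
Ratio = 2.518 / 4.153 = 0.6063
eta_v = 0.6063 * 100 = 60.63%


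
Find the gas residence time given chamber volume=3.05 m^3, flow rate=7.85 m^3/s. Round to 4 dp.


tau = V / Q_flow
tau = 3.05 / 7.85 = 0.3885 s


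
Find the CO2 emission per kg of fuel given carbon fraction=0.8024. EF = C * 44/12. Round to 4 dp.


EF = C_frac * (M_CO2 / M_C)
EF = 0.8024 * (44/12)
EF = 0.8024 * 3.666667 = 2.9421 kg_CO2/kg_fuel


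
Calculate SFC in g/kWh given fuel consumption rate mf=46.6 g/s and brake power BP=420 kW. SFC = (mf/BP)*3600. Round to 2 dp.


SFC = (mf / BP) * 3600
Rate = 46.6 / 420 = 0.110952 g/(s*kW)
SFC = 0.110952 * 3600 = 399.43 g/kWh


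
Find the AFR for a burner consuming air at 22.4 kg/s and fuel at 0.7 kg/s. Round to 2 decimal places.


AFR = m_air / m_fuel
AFR = 22.4 / 0.7 = 32.00


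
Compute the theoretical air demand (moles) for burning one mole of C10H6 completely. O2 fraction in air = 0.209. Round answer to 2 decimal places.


Balanced combustion: C10H6 + 11.5 O2 -> 10 CO2 + 3 H2O
O2 needed = C + H/4 = 10 + 6/4 = 11.50 moles
Air moles = O2 / 0.209 = 11.50 / 0.209 = 55.02 moles air


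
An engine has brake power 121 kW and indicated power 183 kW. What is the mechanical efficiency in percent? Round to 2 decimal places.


eta_mech = (BP / IP) * 100
Ratio = 121 / 183 = 0.6612
eta_mech = 0.6612 * 100 = 66.12%


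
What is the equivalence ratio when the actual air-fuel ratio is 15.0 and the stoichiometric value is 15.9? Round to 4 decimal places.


phi = AFR_stoich / AFR_actual
phi = 15.9 / 15.0 = 1.0600


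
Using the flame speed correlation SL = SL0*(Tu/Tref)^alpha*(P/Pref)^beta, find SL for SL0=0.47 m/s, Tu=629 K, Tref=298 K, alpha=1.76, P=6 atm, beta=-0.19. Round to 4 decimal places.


SL = SL0 * (Tu/Tref)^alpha * (P/Pref)^beta
T ratio = 629/298 = 2.11073826
(T ratio)^alpha = 2.11073826^1.76 = 3.723956
(P/Pref)^beta = 6^(-0.19) = 0.711461
SL = 0.47 * 3.723956 * 0.711461 = 1.2452 m/s


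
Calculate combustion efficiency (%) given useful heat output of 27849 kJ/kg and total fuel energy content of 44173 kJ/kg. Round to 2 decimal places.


Efficiency = (Q_useful / Q_fuel) * 100
Efficiency = (27849 / 44173) * 100
Efficiency = 0.6305 * 100 = 63.05%


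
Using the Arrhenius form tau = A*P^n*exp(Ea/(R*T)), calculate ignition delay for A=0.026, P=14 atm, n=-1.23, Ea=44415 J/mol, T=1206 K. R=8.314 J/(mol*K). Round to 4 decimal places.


tau = A * P^n * exp(Ea/(R*T))
P^n = 14^(-1.23) = 0.03892804
Ea/(R*T) = 44415/(8.314*1206) = 4.429680
exp(Ea/(R*T)) = 83.904550
tau = 0.026 * 0.03892804 * 83.904550 = 0.0849 ms


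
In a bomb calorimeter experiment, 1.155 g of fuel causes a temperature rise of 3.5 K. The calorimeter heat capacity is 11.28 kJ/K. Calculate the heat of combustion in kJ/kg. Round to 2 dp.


Hc = C_cal * delta_T / m_fuel
Q_released = 11.28 * 3.5 = 39.4800 kJ
m_fuel = 1.155 g = 1.155/1000 kg = 0.001155 kg
Hc = 39.4800 / 0.001155 = 34181.82 kJ/kg


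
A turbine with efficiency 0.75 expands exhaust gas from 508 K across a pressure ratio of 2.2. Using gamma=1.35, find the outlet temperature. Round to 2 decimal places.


T_out = T_in * (1 - eta * (1 - PR^(-(gamma-1)/gamma)))
Exponent = -(1.35-1)/1.35 = -0.25925926
PR^exp = 2.2^(-0.25925926) = 0.81512413
Factor = 1 - 0.75*(1 - 0.81512413) = 0.86134310
T_out = 508 * 0.86134310 = 437.56 K


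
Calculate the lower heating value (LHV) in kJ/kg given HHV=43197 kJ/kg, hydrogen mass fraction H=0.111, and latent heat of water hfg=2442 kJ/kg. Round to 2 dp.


LHV = HHV - hfg * 9 * H
Water correction = 2442 * 9 * 0.111 = 2439.558 kJ/kg
LHV = 43197 - 2439.558 = 40757.44 kJ/kg


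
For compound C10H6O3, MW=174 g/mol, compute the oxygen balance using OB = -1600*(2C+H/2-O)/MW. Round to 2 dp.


OB = -1600 * (2C + H/2 - O) / MW
Inner = 2*10 + 6/2 - 3 = 20.00
OB = -1600 * 20.00 / 174 = -183.91%


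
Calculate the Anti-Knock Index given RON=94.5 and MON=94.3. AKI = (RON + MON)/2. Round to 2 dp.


AKI = (RON + MON) / 2
AKI = (94.5 + 94.3) / 2
AKI = 188.8 / 2 = 94.40


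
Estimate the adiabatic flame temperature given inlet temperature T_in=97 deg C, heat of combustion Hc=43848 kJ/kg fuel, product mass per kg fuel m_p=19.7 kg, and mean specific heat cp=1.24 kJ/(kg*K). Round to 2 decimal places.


T_ad = T_in + Hc / (m_p * cp)
Denominator = 19.7 * 1.24 = 24.4280
Temperature rise = 43848 / 24.4280 = 1794.99 K
T_ad = 97 + 1794.99 = 1891.99 deg C


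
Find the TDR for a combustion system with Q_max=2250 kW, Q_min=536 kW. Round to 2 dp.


TDR = Q_max / Q_min
TDR = 2250 / 536 = 4.20


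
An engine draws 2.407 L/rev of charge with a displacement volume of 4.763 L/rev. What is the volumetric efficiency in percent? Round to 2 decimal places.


eta_v = (V_actual / V_disp) * 100
Ratio = 2.407 / 4.763 = 0.5054
eta_v = 0.5054 * 100 = 50.54%


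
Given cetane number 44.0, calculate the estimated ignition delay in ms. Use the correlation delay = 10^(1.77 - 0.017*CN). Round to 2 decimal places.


delay = 10^(1.77 - 0.017*CN)
Exponent = 1.77 - 0.017*44.0 = 1.0220
delay = 10^1.0220 = 10.52 ms


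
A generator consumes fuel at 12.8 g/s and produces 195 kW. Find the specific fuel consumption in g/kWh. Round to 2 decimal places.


SFC = (mf / BP) * 3600
Rate = 12.8 / 195 = 0.065641 g/(s*kW)
SFC = 0.065641 * 3600 = 236.31 g/kWh


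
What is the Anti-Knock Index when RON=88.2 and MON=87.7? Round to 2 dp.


AKI = (RON + MON) / 2
AKI = (88.2 + 87.7) / 2
AKI = 175.9 / 2 = 87.95


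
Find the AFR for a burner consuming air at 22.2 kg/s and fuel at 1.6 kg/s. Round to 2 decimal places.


AFR = m_air / m_fuel
AFR = 22.2 / 1.6 = 13.88


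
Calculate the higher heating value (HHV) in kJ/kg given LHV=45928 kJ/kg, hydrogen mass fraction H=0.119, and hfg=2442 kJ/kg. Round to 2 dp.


HHV = LHV + hfg * 9 * H
Water addition = 2442 * 9 * 0.119 = 2615.382 kJ/kg
HHV = 45928 + 2615.382 = 48543.38 kJ/kg


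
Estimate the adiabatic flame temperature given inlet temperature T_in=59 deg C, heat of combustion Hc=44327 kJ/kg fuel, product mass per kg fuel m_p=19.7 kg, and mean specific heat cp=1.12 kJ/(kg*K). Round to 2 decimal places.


T_ad = T_in + Hc / (m_p * cp)
Denominator = 19.7 * 1.12 = 22.0640
Temperature rise = 44327 / 22.0640 = 2009.02 K
T_ad = 59 + 2009.02 = 2068.02 deg C


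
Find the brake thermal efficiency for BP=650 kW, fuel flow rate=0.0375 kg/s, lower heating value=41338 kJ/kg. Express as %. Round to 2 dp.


eta_BTE = (BP / (mf * LHV)) * 100
Denominator = 0.0375 * 41338 = 1550.1750 kW
eta_BTE = (650 / 1550.1750) * 100 = 41.93%
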